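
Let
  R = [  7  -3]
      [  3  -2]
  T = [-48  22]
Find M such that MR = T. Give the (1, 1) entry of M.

-6

Since R sits to the right of M, M = TR⁻¹.
det R = -5; the adjugate gives R⁻¹ = [[2/5, -3/5], [3/5, -7/5]].
M = TR⁻¹ = [[-48, 22]] · [[2/5, -3/5], [3/5, -7/5]] = [[-6, -2]].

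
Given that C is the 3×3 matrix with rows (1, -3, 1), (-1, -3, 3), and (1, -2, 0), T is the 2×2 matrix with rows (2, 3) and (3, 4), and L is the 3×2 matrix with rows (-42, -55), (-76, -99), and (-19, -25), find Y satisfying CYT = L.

Left-multiply by C⁻¹ and right-multiply by T⁻¹: Y = C⁻¹LT⁻¹.
det C = 2; the adjugate gives C⁻¹ = [[3, -1, -3], [3/2, -1/2, -2], [5/2, -1/2, -3]].
T has determinant -1; T⁻¹ = [[-4, 3], [3, -2]].
C⁻¹L = [[7, 9], [13, 17], [-10, -13]].
Y = (C⁻¹L)T⁻¹ = [[-1, 3], [-1, 5], [1, -4]].

Y = [[-1, 3], [-1, 5], [1, -4]]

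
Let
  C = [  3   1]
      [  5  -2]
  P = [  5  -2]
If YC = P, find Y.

C is on the right of Y, so right-multiply by C⁻¹: Y = PC⁻¹.
C has determinant -11; C⁻¹ = [[2/11, 1/11], [5/11, -3/11]].
Y = PC⁻¹ = [[5, -2]] · [[2/11, 1/11], [5/11, -3/11]] = [[0, 1]].

Y = [[0, 1]]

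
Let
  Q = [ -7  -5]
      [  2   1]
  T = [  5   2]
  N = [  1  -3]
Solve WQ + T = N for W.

WQ = N − T = [[-4, -5]].
Right-multiplying both sides by Q⁻¹ gives W = (N − T)Q⁻¹.
Q has determinant 3; Q⁻¹ = [[1/3, 5/3], [-2/3, -7/3]].
W = (N − T)Q⁻¹ = [[2, 5]].

W = [[2, 5]]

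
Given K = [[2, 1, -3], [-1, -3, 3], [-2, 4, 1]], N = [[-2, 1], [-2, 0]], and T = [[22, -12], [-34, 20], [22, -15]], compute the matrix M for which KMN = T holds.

M = [[-2, 0], [-5, 1], [1, 0]]

Isolating M: multiply by K⁻¹ from the left and N⁻¹ from the right, so M = K⁻¹TN⁻¹.
det K = -5; the adjugate gives K⁻¹ = [[3, 13/5, 6/5], [1, 4/5, 3/5], [2, 2, 1]].
det N = 2; the adjugate gives N⁻¹ = [[0, -1/2], [1, -1]].
K⁻¹T = [[4, -2], [8, -5], [-2, 1]].
M = (K⁻¹T)N⁻¹ = [[-2, 0], [-5, 1], [1, 0]].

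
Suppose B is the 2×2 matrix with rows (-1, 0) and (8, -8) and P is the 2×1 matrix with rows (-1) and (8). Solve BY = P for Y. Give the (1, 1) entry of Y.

1

Left-multiplying both sides by B⁻¹ gives Y = B⁻¹P.
det B = 8, so B⁻¹ = [[-1, 0], [-1, -1/8]].
Y = B⁻¹P = [[-1, 0], [-1, -1/8]] · [[-1], [8]] = [[1], [0]].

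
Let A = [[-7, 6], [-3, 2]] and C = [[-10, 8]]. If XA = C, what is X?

A is on the right of X, so right-multiply by A⁻¹: X = CA⁻¹.
det A = 4, so A⁻¹ = [[1/2, -3/2], [3/4, -7/4]].
X = CA⁻¹ = [[-10, 8]] · [[1/2, -3/2], [3/4, -7/4]] = [[1, 1]].

X = [[1, 1]]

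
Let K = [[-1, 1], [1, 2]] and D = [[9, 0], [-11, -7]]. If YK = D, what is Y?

Right-multiplying both sides by K⁻¹ gives Y = DK⁻¹.
det K = -3; the adjugate gives K⁻¹ = [[-2/3, 1/3], [1/3, 1/3]].
Y = DK⁻¹ = [[9, 0], [-11, -7]] · [[-2/3, 1/3], [1/3, 1/3]] = [[-6, 3], [5, -6]].

Y = [[-6, 3], [5, -6]]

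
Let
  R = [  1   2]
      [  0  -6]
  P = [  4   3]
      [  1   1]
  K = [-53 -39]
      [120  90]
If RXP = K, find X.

Isolating X: multiply by R⁻¹ from the left and P⁻¹ from the right, so X = R⁻¹KP⁻¹.
det R = -6, so R⁻¹ = [[1, 1/3], [0, -1/6]].
det P = 1; the adjugate gives P⁻¹ = [[1, -3], [-1, 4]].
R⁻¹K = [[-13, -9], [-20, -15]].
X = (R⁻¹K)P⁻¹ = [[-4, 3], [-5, 0]].

X = [[-4, 3], [-5, 0]]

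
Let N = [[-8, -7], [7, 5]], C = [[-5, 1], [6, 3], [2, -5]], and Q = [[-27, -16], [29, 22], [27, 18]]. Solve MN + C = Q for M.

M = [[1, -2], [-2, 1], [-4, -1]]

MN = Q − C = [[-22, -17], [23, 19], [25, 23]].
N is on the right of M, so right-multiply by N⁻¹: M = (Q − C)N⁻¹.
N has determinant 9; N⁻¹ = [[5/9, 7/9], [-7/9, -8/9]].
M = (Q − C)N⁻¹ = [[1, -2], [-2, 1], [-4, -1]].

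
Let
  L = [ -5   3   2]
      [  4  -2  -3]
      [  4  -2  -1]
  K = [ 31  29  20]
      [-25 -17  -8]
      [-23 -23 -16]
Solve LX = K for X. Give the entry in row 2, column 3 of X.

6

L is on the left of X, so left-multiply by L⁻¹: X = L⁻¹K.
L has determinant -4; L⁻¹ = [[1, 1/4, 5/4], [2, 3/4, 7/4], [0, -1/2, 1/2]].
X = L⁻¹K = [[1, 1/4, 5/4], [2, 3/4, 7/4], [0, -1/2, 1/2]] · [[31, 29, 20], [-25, -17, -8], [-23, -23, -16]] = [[-4, -4, -2], [3, 5, 6], [1, -3, -4]].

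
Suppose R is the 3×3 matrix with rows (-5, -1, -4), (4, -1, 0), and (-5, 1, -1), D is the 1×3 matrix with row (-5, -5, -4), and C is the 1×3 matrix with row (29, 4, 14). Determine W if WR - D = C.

W = [[-2, 1, -2]]

WR = C + D = [[24, -1, 10]].
R is on the right of W, so right-multiply by R⁻¹: W = (C + D)R⁻¹.
det R = -5; the adjugate gives R⁻¹ = [[-1/5, 1, 4/5], [-4/5, 3, 16/5], [1/5, -2, -9/5]].
W = (C + D)R⁻¹ = [[-2, 1, -2]].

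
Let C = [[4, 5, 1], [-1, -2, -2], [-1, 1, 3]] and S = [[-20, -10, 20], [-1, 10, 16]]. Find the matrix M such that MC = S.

M = [[-5, -5, 5], [1, 0, 5]]

Right-multiplying both sides by C⁻¹ gives M = SC⁻¹.
C has determinant 6; C⁻¹ = [[-2/3, -7/3, -4/3], [5/6, 13/6, 7/6], [-1/2, -3/2, -1/2]].
M = SC⁻¹ = [[-20, -10, 20], [-1, 10, 16]] · [[-2/3, -7/3, -4/3], [5/6, 13/6, 7/6], [-1/2, -3/2, -1/2]] = [[-5, -5, 5], [1, 0, 5]].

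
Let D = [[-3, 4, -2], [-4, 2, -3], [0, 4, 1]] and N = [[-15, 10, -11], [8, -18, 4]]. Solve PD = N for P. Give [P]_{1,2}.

D is on the right of P, so right-multiply by D⁻¹: P = ND⁻¹.
D has determinant 6; D⁻¹ = [[7/3, -2, -4/3], [2/3, -1/2, -1/6], [-8/3, 2, 5/3]].
P = ND⁻¹ = [[-15, 10, -11], [8, -18, 4]] · [[7/3, -2, -4/3], [2/3, -1/2, -1/6], [-8/3, 2, 5/3]] = [[1, 3, 0], [-4, 1, -1]].

3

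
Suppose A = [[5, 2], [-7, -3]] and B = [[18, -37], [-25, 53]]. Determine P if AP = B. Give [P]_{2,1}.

-1

A is on the left of P, so left-multiply by A⁻¹: P = A⁻¹B.
det A = -1, so A⁻¹ = [[3, 2], [-7, -5]].
P = A⁻¹B = [[3, 2], [-7, -5]] · [[18, -37], [-25, 53]] = [[4, -5], [-1, -6]].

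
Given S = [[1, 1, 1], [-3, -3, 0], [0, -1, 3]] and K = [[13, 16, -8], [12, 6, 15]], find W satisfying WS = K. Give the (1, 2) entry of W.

Right-multiplying both sides by S⁻¹ gives W = KS⁻¹.
det S = 3; the adjugate gives S⁻¹ = [[-3, -4/3, 1], [3, 1, -1], [1, 1/3, 0]].
W = KS⁻¹ = [[13, 16, -8], [12, 6, 15]] · [[-3, -4/3, 1], [3, 1, -1], [1, 1/3, 0]] = [[1, -4, -3], [-3, -5, 6]].

-4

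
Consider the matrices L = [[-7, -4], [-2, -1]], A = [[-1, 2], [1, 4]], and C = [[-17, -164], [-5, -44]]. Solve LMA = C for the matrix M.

Left-multiply by L⁻¹ and right-multiply by A⁻¹: M = L⁻¹CA⁻¹.
det L = -1, so L⁻¹ = [[1, -4], [-2, 7]].
det A = -6, so A⁻¹ = [[-2/3, 1/3], [1/6, 1/6]].
L⁻¹C = [[3, 12], [-1, 20]].
M = (L⁻¹C)A⁻¹ = [[0, 3], [4, 3]].

M = [[0, 3], [4, 3]]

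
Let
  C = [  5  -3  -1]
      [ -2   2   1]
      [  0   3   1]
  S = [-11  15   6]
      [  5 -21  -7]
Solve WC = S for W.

Right-multiplying both sides by C⁻¹ gives W = SC⁻¹.
det C = -5; the adjugate gives C⁻¹ = [[1/5, 0, 1/5], [-2/5, -1, 3/5], [6/5, 3, -4/5]].
W = SC⁻¹ = [[-11, 15, 6], [5, -21, -7]] · [[1/5, 0, 1/5], [-2/5, -1, 3/5], [6/5, 3, -4/5]] = [[-1, 3, 2], [1, 0, -6]].

W = [[-1, 3, 2], [1, 0, -6]]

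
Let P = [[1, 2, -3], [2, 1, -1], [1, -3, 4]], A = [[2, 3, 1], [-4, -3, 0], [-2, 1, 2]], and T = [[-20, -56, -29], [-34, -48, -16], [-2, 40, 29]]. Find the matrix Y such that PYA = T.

Y = [[-2, 3, -1], [-1, 2, 1], [5, 3, 2]]

Isolating Y: multiply by P⁻¹ from the left and A⁻¹ from the right, so Y = P⁻¹TA⁻¹.
P has determinant 4; P⁻¹ = [[1/4, 1/4, 1/4], [-9/4, 7/4, -5/4], [-7/4, 5/4, -3/4]].
A has determinant 2; A⁻¹ = [[-3, -5/2, 3/2], [4, 3, -2], [-5, -4, 3]].
P⁻¹T = [[-14, -16, -4], [-12, -8, 1], [-6, 8, 9]].
Y = (P⁻¹T)A⁻¹ = [[-2, 3, -1], [-1, 2, 1], [5, 3, 2]].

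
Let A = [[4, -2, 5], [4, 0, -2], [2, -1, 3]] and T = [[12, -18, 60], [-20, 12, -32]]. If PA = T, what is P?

Since A sits to the right of P, P = TA⁻¹.
A has determinant 4; A⁻¹ = [[-1/2, 1/4, 1], [-4, 1/2, 7], [-1, 0, 2]].
P = TA⁻¹ = [[12, -18, 60], [-20, 12, -32]] · [[-1/2, 1/4, 1], [-4, 1/2, 7], [-1, 0, 2]] = [[6, -6, 6], [-6, 1, 0]].

P = [[6, -6, 6], [-6, 1, 0]]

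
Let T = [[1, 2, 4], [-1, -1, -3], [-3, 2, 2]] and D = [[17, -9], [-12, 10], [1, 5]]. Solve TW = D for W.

T is on the left of W, so left-multiply by T⁻¹: W = T⁻¹D.
T has determinant 6; T⁻¹ = [[2/3, 2/3, -1/3], [11/6, 7/3, -1/6], [-5/6, -4/3, 1/6]].
W = T⁻¹D = [[2/3, 2/3, -1/3], [11/6, 7/3, -1/6], [-5/6, -4/3, 1/6]] · [[17, -9], [-12, 10], [1, 5]] = [[3, -1], [3, 6], [2, -5]].

W = [[3, -1], [3, 6], [2, -5]]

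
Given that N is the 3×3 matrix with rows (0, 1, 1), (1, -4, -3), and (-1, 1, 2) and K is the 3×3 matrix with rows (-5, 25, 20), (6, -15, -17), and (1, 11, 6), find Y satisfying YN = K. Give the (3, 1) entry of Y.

6

Since N sits to the right of Y, Y = KN⁻¹.
det N = -2, so N⁻¹ = [[5/2, 1/2, -1/2], [-1/2, -1/2, -1/2], [3/2, 1/2, 1/2]].
Y = KN⁻¹ = [[-5, 25, 20], [6, -15, -17], [1, 11, 6]] · [[5/2, 1/2, -1/2], [-1/2, -1/2, -1/2], [3/2, 1/2, 1/2]] = [[5, -5, 0], [-3, 2, -4], [6, -2, -3]].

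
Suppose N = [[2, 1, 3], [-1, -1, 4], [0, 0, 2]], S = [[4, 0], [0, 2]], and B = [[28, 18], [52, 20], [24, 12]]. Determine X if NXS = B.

X = N⁻¹BS⁻¹ (apply N⁻¹ on the left and S⁻¹ on the right).
N has determinant -2; N⁻¹ = [[1, 1, -7/2], [-1, -2, 11/2], [0, 0, 1/2]].
S has determinant 8; S⁻¹ = [[1/4, 0], [0, 1/2]].
N⁻¹B = [[-4, -4], [0, 8], [12, 6]].
X = (N⁻¹B)S⁻¹ = [[-1, -2], [0, 4], [3, 3]].

X = [[-1, -2], [0, 4], [3, 3]]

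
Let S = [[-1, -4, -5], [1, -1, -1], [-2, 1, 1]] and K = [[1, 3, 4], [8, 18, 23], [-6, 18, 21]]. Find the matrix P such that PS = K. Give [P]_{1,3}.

1

Since S sits to the right of P, P = KS⁻¹.
det S = 1, so S⁻¹ = [[0, -1, -1], [1, -11, -6], [-1, 9, 5]].
P = KS⁻¹ = [[1, 3, 4], [8, 18, 23], [-6, 18, 21]] · [[0, -1, -1], [1, -11, -6], [-1, 9, 5]] = [[-1, 2, 1], [-5, 1, -1], [-3, -3, 3]].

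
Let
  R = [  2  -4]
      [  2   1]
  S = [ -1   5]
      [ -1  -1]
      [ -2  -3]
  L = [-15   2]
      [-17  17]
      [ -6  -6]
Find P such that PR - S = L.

PR = L + S = [[-16, 7], [-18, 16], [-8, -9]].
Since R sits to the right of P, P = (L + S)R⁻¹.
det R = 10; the adjugate gives R⁻¹ = [[1/10, 2/5], [-1/5, 1/5]].
P = (L + S)R⁻¹ = [[-3, -5], [-5, -4], [1, -5]].

P = [[-3, -5], [-5, -4], [1, -5]]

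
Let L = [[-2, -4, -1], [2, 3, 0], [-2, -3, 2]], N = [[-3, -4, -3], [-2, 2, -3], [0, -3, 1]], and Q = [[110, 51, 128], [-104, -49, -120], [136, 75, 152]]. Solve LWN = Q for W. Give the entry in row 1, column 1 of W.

3

W = L⁻¹QN⁻¹ (apply L⁻¹ on the left and N⁻¹ on the right).
det L = 4; the adjugate gives L⁻¹ = [[3/2, 11/4, 3/4], [-1, -3/2, -1/2], [0, 1/2, 1/2]].
det N = -5, so N⁻¹ = [[7/5, -13/5, -18/5], [-2/5, 3/5, 3/5], [-6/5, 9/5, 14/5]].
L⁻¹Q = [[-19, -2, -24], [-22, -15, -24], [16, 13, 16]].
W = (L⁻¹Q)N⁻¹ = [[3, 5, 0], [4, 5, 3], [-2, -5, -5]].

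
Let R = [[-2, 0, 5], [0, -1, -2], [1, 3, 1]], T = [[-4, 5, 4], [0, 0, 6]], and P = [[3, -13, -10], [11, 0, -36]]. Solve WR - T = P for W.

WR = P + T = [[-1, -8, -6], [11, 0, -30]].
Since R sits to the right of W, W = (P + T)R⁻¹.
det R = -5; the adjugate gives R⁻¹ = [[-1, -3, -1], [2/5, 7/5, 4/5], [-1/5, -6/5, -2/5]].
W = (P + T)R⁻¹ = [[-1, -1, -3], [-5, 3, 1]].

W = [[-1, -1, -3], [-5, 3, 1]]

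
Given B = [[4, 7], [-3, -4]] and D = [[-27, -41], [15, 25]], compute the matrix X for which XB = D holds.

X = [[-3, 5], [3, -1]]

B is on the right of X, so right-multiply by B⁻¹: X = DB⁻¹.
det B = 5, so B⁻¹ = [[-4/5, -7/5], [3/5, 4/5]].
X = DB⁻¹ = [[-27, -41], [15, 25]] · [[-4/5, -7/5], [3/5, 4/5]] = [[-3, 5], [3, -1]].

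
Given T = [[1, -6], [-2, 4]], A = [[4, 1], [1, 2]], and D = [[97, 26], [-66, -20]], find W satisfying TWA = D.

W = [[0, 1], [-4, 0]]

Isolating W: multiply by T⁻¹ from the left and A⁻¹ from the right, so W = T⁻¹DA⁻¹.
T has determinant -8; T⁻¹ = [[-1/2, -3/4], [-1/4, -1/8]].
det A = 7, so A⁻¹ = [[2/7, -1/7], [-1/7, 4/7]].
T⁻¹D = [[1, 2], [-16, -4]].
W = (T⁻¹D)A⁻¹ = [[0, 1], [-4, 0]].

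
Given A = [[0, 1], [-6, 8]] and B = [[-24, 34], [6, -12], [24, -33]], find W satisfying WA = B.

W = [[2, 4], [-4, -1], [-1, -4]]

A is on the right of W, so right-multiply by A⁻¹: W = BA⁻¹.
A has determinant 6; A⁻¹ = [[4/3, -1/6], [1, 0]].
W = BA⁻¹ = [[-24, 34], [6, -12], [24, -33]] · [[4/3, -1/6], [1, 0]] = [[2, 4], [-4, -1], [-1, -4]].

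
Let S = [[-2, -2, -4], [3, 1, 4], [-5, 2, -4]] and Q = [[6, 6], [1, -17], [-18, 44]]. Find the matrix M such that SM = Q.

Left-multiplying both sides by S⁻¹ gives M = S⁻¹Q.
S has determinant -4; S⁻¹ = [[3, 4, 1], [2, 3, 1], [-11/4, -7/2, -1]].
M = S⁻¹Q = [[3, 4, 1], [2, 3, 1], [-11/4, -7/2, -1]] · [[6, 6], [1, -17], [-18, 44]] = [[4, -6], [-3, 5], [-2, -1]].

M = [[4, -6], [-3, 5], [-2, -1]]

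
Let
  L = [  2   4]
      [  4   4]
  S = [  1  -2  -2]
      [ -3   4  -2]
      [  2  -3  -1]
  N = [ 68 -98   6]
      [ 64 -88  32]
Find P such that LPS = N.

Isolating P: multiply by L⁻¹ from the left and S⁻¹ from the right, so P = L⁻¹NS⁻¹.
det L = -8, so L⁻¹ = [[-1/2, 1/2], [1/2, -1/4]].
S has determinant 2; S⁻¹ = [[-5, 2, 6], [-7/2, 3/2, 4], [1/2, -1/2, -1]].
L⁻¹N = [[-2, 5, 13], [18, -27, -5]].
P = (L⁻¹N)S⁻¹ = [[-1, -3, -5], [2, -2, 5]].

P = [[-1, -3, -5], [2, -2, 5]]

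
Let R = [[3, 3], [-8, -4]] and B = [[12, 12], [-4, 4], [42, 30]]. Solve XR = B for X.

X = [[4, 0], [4, 2], [6, -3]]

Since R sits to the right of X, X = BR⁻¹.
R has determinant 12; R⁻¹ = [[-1/3, -1/4], [2/3, 1/4]].
X = BR⁻¹ = [[12, 12], [-4, 4], [42, 30]] · [[-1/3, -1/4], [2/3, 1/4]] = [[4, 0], [4, 2], [6, -3]].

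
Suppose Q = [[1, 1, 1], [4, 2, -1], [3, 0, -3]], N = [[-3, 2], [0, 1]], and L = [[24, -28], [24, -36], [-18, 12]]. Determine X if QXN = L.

X = [[-2, -4], [-2, -4], [-4, -4]]

X = Q⁻¹LN⁻¹ (apply Q⁻¹ on the left and N⁻¹ on the right).
det Q = -3, so Q⁻¹ = [[2, -1, 1], [-3, 2, -5/3], [2, -1, 2/3]].
det N = -3; the adjugate gives N⁻¹ = [[-1/3, 2/3], [0, 1]].
Q⁻¹L = [[6, -8], [6, -8], [12, -12]].
X = (Q⁻¹L)N⁻¹ = [[-2, -4], [-2, -4], [-4, -4]].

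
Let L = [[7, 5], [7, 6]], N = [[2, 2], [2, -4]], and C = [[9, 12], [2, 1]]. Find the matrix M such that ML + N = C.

ML = C − N = [[7, 10], [0, 5]].
Right-multiplying both sides by L⁻¹ gives M = (C − N)L⁻¹.
L has determinant 7; L⁻¹ = [[6/7, -5/7], [-1, 1]].
M = (C − N)L⁻¹ = [[-4, 5], [-5, 5]].

M = [[-4, 5], [-5, 5]]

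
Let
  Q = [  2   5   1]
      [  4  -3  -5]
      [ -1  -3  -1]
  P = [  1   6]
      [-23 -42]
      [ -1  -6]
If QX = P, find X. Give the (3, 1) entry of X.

-2

Q is on the left of X, so left-multiply by Q⁻¹: X = Q⁻¹P.
det Q = 6; the adjugate gives Q⁻¹ = [[-2, 1/3, -11/3], [3/2, -1/6, 7/3], [-5/2, 1/6, -13/3]].
X = Q⁻¹P = [[-2, 1/3, -11/3], [3/2, -1/6, 7/3], [-5/2, 1/6, -13/3]] · [[1, 6], [-23, -42], [-1, -6]] = [[-6, -4], [3, 2], [-2, 4]].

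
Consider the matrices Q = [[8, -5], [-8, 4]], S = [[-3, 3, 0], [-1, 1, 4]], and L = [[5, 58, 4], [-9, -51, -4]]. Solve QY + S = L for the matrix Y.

Y = [[1, 5, 3], [0, -3, 4]]

QY = L − S = [[8, 55, 4], [-8, -52, -8]].
Left-multiplying both sides by Q⁻¹ gives Y = Q⁻¹(L − S).
Q has determinant -8; Q⁻¹ = [[-1/2, -5/8], [-1, -1]].
Y = Q⁻¹(L − S) = [[1, 5, 3], [0, -3, 4]].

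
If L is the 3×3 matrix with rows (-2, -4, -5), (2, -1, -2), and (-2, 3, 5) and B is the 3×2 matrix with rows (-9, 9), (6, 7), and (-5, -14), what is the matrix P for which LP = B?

P = [[3, 1], [2, 1], [-1, -3]]

L is on the left of P, so left-multiply by L⁻¹: P = L⁻¹B.
det L = 2, so L⁻¹ = [[1/2, 5/2, 3/2], [-3, -10, -7], [2, 7, 5]].
P = L⁻¹B = [[1/2, 5/2, 3/2], [-3, -10, -7], [2, 7, 5]] · [[-9, 9], [6, 7], [-5, -14]] = [[3, 1], [2, 1], [-1, -3]].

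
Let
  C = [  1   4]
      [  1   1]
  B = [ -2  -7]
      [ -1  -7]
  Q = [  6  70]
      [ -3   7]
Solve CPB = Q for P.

Left-multiply by C⁻¹ and right-multiply by B⁻¹: P = C⁻¹QB⁻¹.
C has determinant -3; C⁻¹ = [[-1/3, 4/3], [1/3, -1/3]].
det B = 7, so B⁻¹ = [[-1, 1], [1/7, -2/7]].
C⁻¹Q = [[-6, -14], [3, 21]].
P = (C⁻¹Q)B⁻¹ = [[4, -2], [0, -3]].

P = [[4, -2], [0, -3]]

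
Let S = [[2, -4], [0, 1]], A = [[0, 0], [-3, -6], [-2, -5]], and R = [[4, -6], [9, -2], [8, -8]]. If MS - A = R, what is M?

MS = R + A = [[4, -6], [6, -8], [6, -13]].
Right-multiplying both sides by S⁻¹ gives M = (R + A)S⁻¹.
det S = 2; the adjugate gives S⁻¹ = [[1/2, 2], [0, 1]].
M = (R + A)S⁻¹ = [[2, 2], [3, 4], [3, -1]].

M = [[2, 2], [3, 4], [3, -1]]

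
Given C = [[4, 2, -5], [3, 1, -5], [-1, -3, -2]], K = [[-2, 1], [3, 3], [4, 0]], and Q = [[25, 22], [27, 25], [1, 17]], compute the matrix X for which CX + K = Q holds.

X = [[-2, 4], [5, -5], [-5, -3]]

CX = Q − K = [[27, 21], [24, 22], [-3, 17]].
Since C multiplies X on the left, X = C⁻¹(Q − K).
det C = -6; the adjugate gives C⁻¹ = [[17/6, -19/6, 5/6], [-11/6, 13/6, -5/6], [4/3, -5/3, 1/3]].
X = C⁻¹(Q − K) = [[-2, 4], [5, -5], [-5, -3]].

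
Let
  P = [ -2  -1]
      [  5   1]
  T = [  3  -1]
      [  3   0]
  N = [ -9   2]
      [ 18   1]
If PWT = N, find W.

Left-multiply by P⁻¹ and right-multiply by T⁻¹: W = P⁻¹NT⁻¹.
det P = 3, so P⁻¹ = [[1/3, 1/3], [-5/3, -2/3]].
det T = 3; the adjugate gives T⁻¹ = [[0, 1/3], [-1, 1]].
P⁻¹N = [[3, 1], [3, -4]].
W = (P⁻¹N)T⁻¹ = [[-1, 2], [4, -3]].

W = [[-1, 2], [4, -3]]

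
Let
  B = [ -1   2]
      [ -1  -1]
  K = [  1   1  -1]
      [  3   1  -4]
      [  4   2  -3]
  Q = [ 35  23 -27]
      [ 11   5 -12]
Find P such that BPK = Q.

P = [[-4, -1, -3], [3, -1, 2]]

P = B⁻¹QK⁻¹ (apply B⁻¹ on the left and K⁻¹ on the right).
B has determinant 3; B⁻¹ = [[-1/3, -2/3], [1/3, -1/3]].
det K = -4, so K⁻¹ = [[-5/4, -1/4, 3/4], [7/4, -1/4, -1/4], [-1/2, -1/2, 1/2]].
B⁻¹Q = [[-19, -11, 17], [8, 6, -5]].
P = (B⁻¹Q)K⁻¹ = [[-4, -1, -3], [3, -1, 2]].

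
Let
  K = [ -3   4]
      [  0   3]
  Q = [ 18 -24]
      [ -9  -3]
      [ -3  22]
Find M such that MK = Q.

M = [[-6, 0], [3, -5], [1, 6]]

Since K sits to the right of M, M = QK⁻¹.
det K = -9; the adjugate gives K⁻¹ = [[-1/3, 4/9], [0, 1/3]].
M = QK⁻¹ = [[18, -24], [-9, -3], [-3, 22]] · [[-1/3, 4/9], [0, 1/3]] = [[-6, 0], [3, -5], [1, 6]].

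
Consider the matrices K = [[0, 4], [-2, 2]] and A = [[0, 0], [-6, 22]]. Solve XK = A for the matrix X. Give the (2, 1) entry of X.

Since K sits to the right of X, X = AK⁻¹.
det K = 8; the adjugate gives K⁻¹ = [[1/4, -1/2], [1/4, 0]].
X = AK⁻¹ = [[0, 0], [-6, 22]] · [[1/4, -1/2], [1/4, 0]] = [[0, 0], [4, 3]].

4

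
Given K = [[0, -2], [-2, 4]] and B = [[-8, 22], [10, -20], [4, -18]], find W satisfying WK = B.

W = [[-3, 4], [0, -5], [5, -2]]

K is on the right of W, so right-multiply by K⁻¹: W = BK⁻¹.
det K = -4, so K⁻¹ = [[-1, -1/2], [-1/2, 0]].
W = BK⁻¹ = [[-8, 22], [10, -20], [4, -18]] · [[-1, -1/2], [-1/2, 0]] = [[-3, 4], [0, -5], [5, -2]].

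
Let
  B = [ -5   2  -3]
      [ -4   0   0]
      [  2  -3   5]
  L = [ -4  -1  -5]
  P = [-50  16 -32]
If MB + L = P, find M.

M = [[4, 5, -3]]

MB = P − L = [[-46, 17, -27]].
B is on the right of M, so right-multiply by B⁻¹: M = (P − L)B⁻¹.
det B = 4, so B⁻¹ = [[0, -1/4, 0], [5, -19/4, 3], [3, -11/4, 2]].
M = (P − L)B⁻¹ = [[4, 5, -3]].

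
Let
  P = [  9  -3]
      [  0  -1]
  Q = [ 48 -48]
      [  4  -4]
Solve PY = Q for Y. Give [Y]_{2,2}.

4

Left-multiplying both sides by P⁻¹ gives Y = P⁻¹Q.
det P = -9; the adjugate gives P⁻¹ = [[1/9, -1/3], [0, -1]].
Y = P⁻¹Q = [[1/9, -1/3], [0, -1]] · [[48, -48], [4, -4]] = [[4, -4], [-4, 4]].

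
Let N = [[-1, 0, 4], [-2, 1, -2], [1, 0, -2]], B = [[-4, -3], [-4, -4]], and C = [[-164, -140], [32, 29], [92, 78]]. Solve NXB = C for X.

X = [[-4, -1], [-1, 1], [5, 4]]

Isolating X: multiply by N⁻¹ from the left and B⁻¹ from the right, so X = N⁻¹CB⁻¹.
det N = -2; the adjugate gives N⁻¹ = [[1, 0, 2], [3, 1, 5], [1/2, 0, 1/2]].
det B = 4, so B⁻¹ = [[-1, 3/4], [1, -1]].
N⁻¹C = [[20, 16], [0, -1], [-36, -31]].
X = (N⁻¹C)B⁻¹ = [[-4, -1], [-1, 1], [5, 4]].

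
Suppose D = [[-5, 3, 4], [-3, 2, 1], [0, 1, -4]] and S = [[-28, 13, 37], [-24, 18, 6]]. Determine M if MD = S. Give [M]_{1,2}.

D is on the right of M, so right-multiply by D⁻¹: M = SD⁻¹.
det D = -3; the adjugate gives D⁻¹ = [[3, -16/3, 5/3], [4, -20/3, 7/3], [1, -5/3, 1/3]].
M = SD⁻¹ = [[-28, 13, 37], [-24, 18, 6]] · [[3, -16/3, 5/3], [4, -20/3, 7/3], [1, -5/3, 1/3]] = [[5, 1, -4], [6, -2, 4]].

1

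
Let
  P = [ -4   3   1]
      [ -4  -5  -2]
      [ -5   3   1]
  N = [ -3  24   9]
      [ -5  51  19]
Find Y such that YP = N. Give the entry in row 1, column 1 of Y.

Right-multiplying both sides by P⁻¹ gives Y = NP⁻¹.
P has determinant 1; P⁻¹ = [[1, 0, -1], [14, 1, -12], [-37, -3, 32]].
Y = NP⁻¹ = [[-3, 24, 9], [-5, 51, 19]] · [[1, 0, -1], [14, 1, -12], [-37, -3, 32]] = [[0, -3, 3], [6, -6, 1]].

0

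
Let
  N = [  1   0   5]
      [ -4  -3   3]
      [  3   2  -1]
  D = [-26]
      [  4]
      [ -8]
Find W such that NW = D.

W = [[-1], [-5], [-5]]

Left-multiplying both sides by N⁻¹ gives W = N⁻¹D.
det N = 2, so N⁻¹ = [[-3/2, 5, 15/2], [5/2, -8, -23/2], [1/2, -1, -3/2]].
W = N⁻¹D = [[-3/2, 5, 15/2], [5/2, -8, -23/2], [1/2, -1, -3/2]] · [[-26], [4], [-8]] = [[-1], [-5], [-5]].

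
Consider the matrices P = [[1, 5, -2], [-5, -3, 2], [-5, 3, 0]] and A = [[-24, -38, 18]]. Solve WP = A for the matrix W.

Right-multiplying both sides by P⁻¹ gives W = AP⁻¹.
det P = 4; the adjugate gives P⁻¹ = [[-3/2, -3/2, 1], [-5/2, -5/2, 2], [-15/2, -7, 11/2]].
W = AP⁻¹ = [[-24, -38, 18]] · [[-3/2, -3/2, 1], [-5/2, -5/2, 2], [-15/2, -7, 11/2]] = [[-4, 5, -1]].

W = [[-4, 5, -1]]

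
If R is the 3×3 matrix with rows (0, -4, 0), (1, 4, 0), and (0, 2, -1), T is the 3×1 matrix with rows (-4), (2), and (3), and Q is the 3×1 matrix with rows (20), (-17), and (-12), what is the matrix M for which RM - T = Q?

M = [[1], [-4], [1]]

RM = Q + T = [[16], [-15], [-9]].
R is on the left of M, so left-multiply by R⁻¹: M = R⁻¹(Q + T).
det R = -4, so R⁻¹ = [[1, 1, 0], [-1/4, 0, 0], [-1/2, 0, -1]].
M = R⁻¹(Q + T) = [[1], [-4], [1]].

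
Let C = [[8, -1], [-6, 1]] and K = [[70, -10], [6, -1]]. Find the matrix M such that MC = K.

M = [[5, -5], [0, -1]]

Since C sits to the right of M, M = KC⁻¹.
det C = 2; the adjugate gives C⁻¹ = [[1/2, 1/2], [3, 4]].
M = KC⁻¹ = [[70, -10], [6, -1]] · [[1/2, 1/2], [3, 4]] = [[5, -5], [0, -1]].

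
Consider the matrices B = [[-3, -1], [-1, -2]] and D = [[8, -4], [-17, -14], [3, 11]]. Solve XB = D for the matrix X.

Right-multiplying both sides by B⁻¹ gives X = DB⁻¹.
det B = 5, so B⁻¹ = [[-2/5, 1/5], [1/5, -3/5]].
X = DB⁻¹ = [[8, -4], [-17, -14], [3, 11]] · [[-2/5, 1/5], [1/5, -3/5]] = [[-4, 4], [4, 5], [1, -6]].

X = [[-4, 4], [4, 5], [1, -6]]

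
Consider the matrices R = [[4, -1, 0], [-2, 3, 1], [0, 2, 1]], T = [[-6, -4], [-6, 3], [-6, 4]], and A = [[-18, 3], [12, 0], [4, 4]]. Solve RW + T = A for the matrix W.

W = [[-2, 2], [4, 1], [2, -2]]

RW = A − T = [[-12, 7], [18, -3], [10, 0]].
R is on the left of W, so left-multiply by R⁻¹: W = R⁻¹(A − T).
R has determinant 2; R⁻¹ = [[1/2, 1/2, -1/2], [1, 2, -2], [-2, -4, 5]].
W = R⁻¹(A − T) = [[-2, 2], [4, 1], [2, -2]].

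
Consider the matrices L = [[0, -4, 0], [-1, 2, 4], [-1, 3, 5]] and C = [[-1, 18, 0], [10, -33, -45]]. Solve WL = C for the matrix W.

W = [[-5, 5, -4], [2, -5, -5]]

Since L sits to the right of W, W = CL⁻¹.
L has determinant -4; L⁻¹ = [[1/2, -5, 4], [-1/4, 0, 0], [1/4, -1, 1]].
W = CL⁻¹ = [[-1, 18, 0], [10, -33, -45]] · [[1/2, -5, 4], [-1/4, 0, 0], [1/4, -1, 1]] = [[-5, 5, -4], [2, -5, -5]].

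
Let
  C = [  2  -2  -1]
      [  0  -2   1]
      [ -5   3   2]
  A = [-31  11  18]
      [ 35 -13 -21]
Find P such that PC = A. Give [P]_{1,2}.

5

Right-multiplying both sides by C⁻¹ gives P = AC⁻¹.
det C = 6, so C⁻¹ = [[-7/6, 1/6, -2/3], [-5/6, -1/6, -1/3], [-5/3, 2/3, -2/3]].
P = AC⁻¹ = [[-31, 11, 18], [35, -13, -21]] · [[-7/6, 1/6, -2/3], [-5/6, -1/6, -1/3], [-5/3, 2/3, -2/3]] = [[-3, 5, 5], [5, -6, -5]].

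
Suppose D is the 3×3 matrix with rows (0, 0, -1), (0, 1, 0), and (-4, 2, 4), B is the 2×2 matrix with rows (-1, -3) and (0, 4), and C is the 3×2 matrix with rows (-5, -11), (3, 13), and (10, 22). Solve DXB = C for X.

X = [[-4, 0], [-3, 1], [-5, -1]]

X = D⁻¹CB⁻¹ (apply D⁻¹ on the left and B⁻¹ on the right).
det D = -4, so D⁻¹ = [[-1, 1/2, -1/4], [0, 1, 0], [-1, 0, 0]].
det B = -4, so B⁻¹ = [[-1, -3/4], [0, 1/4]].
D⁻¹C = [[4, 12], [3, 13], [5, 11]].
X = (D⁻¹C)B⁻¹ = [[-4, 0], [-3, 1], [-5, -1]].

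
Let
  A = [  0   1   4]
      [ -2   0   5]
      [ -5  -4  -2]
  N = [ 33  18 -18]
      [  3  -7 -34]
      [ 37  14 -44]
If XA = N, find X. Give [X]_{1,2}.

-4

Since A sits to the right of X, X = NA⁻¹.
det A = 3; the adjugate gives A⁻¹ = [[20/3, -14/3, 5/3], [-29/3, 20/3, -8/3], [8/3, -5/3, 2/3]].
X = NA⁻¹ = [[33, 18, -18], [3, -7, -34], [37, 14, -44]] · [[20/3, -14/3, 5/3], [-29/3, 20/3, -8/3], [8/3, -5/3, 2/3]] = [[-2, -4, -5], [-3, -4, 1], [-6, -6, -5]].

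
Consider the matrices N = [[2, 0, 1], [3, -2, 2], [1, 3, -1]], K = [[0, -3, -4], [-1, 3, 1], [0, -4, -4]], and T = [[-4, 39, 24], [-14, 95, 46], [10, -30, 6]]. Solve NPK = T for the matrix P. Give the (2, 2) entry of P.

-4

P = N⁻¹TK⁻¹ (apply N⁻¹ on the left and K⁻¹ on the right).
det N = 3; the adjugate gives N⁻¹ = [[-4/3, 1, 2/3], [5/3, -1, -1/3], [11/3, -2, -4/3]].
det K = -4, so K⁻¹ = [[2, -1, -9/4], [1, 0, -1], [-1, 0, 3/4]].
N⁻¹T = [[-2, 23, 18], [4, -20, -8], [0, -7, -12]].
P = (N⁻¹T)K⁻¹ = [[1, 2, -5], [-4, -4, 5], [5, 0, -2]].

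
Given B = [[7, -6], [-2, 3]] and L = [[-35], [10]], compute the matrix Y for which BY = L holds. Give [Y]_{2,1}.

0

B is on the left of Y, so left-multiply by B⁻¹: Y = B⁻¹L.
B has determinant 9; B⁻¹ = [[1/3, 2/3], [2/9, 7/9]].
Y = B⁻¹L = [[1/3, 2/3], [2/9, 7/9]] · [[-35], [10]] = [[-5], [0]].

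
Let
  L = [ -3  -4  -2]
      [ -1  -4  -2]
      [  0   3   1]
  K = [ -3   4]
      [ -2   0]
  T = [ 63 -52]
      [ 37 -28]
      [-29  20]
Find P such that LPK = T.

Isolating P: multiply by L⁻¹ from the left and K⁻¹ from the right, so P = L⁻¹TK⁻¹.
det L = -4; the adjugate gives L⁻¹ = [[-1/2, 1/2, 0], [-1/4, 3/4, 1], [3/4, -9/4, -2]].
det K = 8; the adjugate gives K⁻¹ = [[0, -1/2], [1/4, -3/8]].
L⁻¹T = [[-13, 12], [-17, 12], [22, -16]].
P = (L⁻¹T)K⁻¹ = [[3, 2], [3, 4], [-4, -5]].

P = [[3, 2], [3, 4], [-4, -5]]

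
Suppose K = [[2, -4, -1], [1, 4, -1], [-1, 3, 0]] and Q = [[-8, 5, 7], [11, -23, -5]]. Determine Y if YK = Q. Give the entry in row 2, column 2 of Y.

K is on the right of Y, so right-multiply by K⁻¹: Y = QK⁻¹.
K has determinant -5; K⁻¹ = [[-3/5, 3/5, -8/5], [-1/5, 1/5, -1/5], [-7/5, 2/5, -12/5]].
Y = QK⁻¹ = [[-8, 5, 7], [11, -23, -5]] · [[-3/5, 3/5, -8/5], [-1/5, 1/5, -1/5], [-7/5, 2/5, -12/5]] = [[-6, -1, -5], [5, 0, -1]].

0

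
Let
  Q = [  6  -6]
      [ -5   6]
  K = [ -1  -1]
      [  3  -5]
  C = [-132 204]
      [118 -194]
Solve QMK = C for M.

M = [[5, -3], [4, 4]]

Left-multiply by Q⁻¹ and right-multiply by K⁻¹: M = Q⁻¹CK⁻¹.
det Q = 6, so Q⁻¹ = [[1, 1], [5/6, 1]].
K has determinant 8; K⁻¹ = [[-5/8, 1/8], [-3/8, -1/8]].
Q⁻¹C = [[-14, 10], [8, -24]].
M = (Q⁻¹C)K⁻¹ = [[5, -3], [4, 4]].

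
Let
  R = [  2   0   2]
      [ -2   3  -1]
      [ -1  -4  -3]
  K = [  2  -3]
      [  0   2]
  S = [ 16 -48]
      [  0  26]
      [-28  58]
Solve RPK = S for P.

P = [[5, -1], [3, 2], [-1, -5]]

Left-multiply by R⁻¹ and right-multiply by K⁻¹: P = R⁻¹SK⁻¹.
R has determinant -4; R⁻¹ = [[13/4, 2, 3/2], [5/4, 1, 1/2], [-11/4, -2, -3/2]].
det K = 4, so K⁻¹ = [[1/2, 3/4], [0, 1/2]].
R⁻¹S = [[10, -17], [6, -5], [-2, -7]].
P = (R⁻¹S)K⁻¹ = [[5, -1], [3, 2], [-1, -5]].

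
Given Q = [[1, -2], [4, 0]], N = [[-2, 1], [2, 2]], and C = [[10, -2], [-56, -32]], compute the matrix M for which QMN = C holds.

M = [[2, -5], [3, -3]]

Isolating M: multiply by Q⁻¹ from the left and N⁻¹ from the right, so M = Q⁻¹CN⁻¹.
Q has determinant 8; Q⁻¹ = [[0, 1/4], [-1/2, 1/8]].
det N = -6, so N⁻¹ = [[-1/3, 1/6], [1/3, 1/3]].
Q⁻¹C = [[-14, -8], [-12, -3]].
M = (Q⁻¹C)N⁻¹ = [[2, -5], [3, -3]].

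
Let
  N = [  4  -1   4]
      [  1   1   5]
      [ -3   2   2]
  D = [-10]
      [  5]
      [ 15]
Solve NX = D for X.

N is on the left of X, so left-multiply by N⁻¹: X = N⁻¹D.
N has determinant 5; N⁻¹ = [[-8/5, 2, -9/5], [-17/5, 4, -16/5], [1, -1, 1]].
X = N⁻¹D = [[-8/5, 2, -9/5], [-17/5, 4, -16/5], [1, -1, 1]] · [[-10], [5], [15]] = [[-1], [6], [0]].

X = [[-1], [6], [0]]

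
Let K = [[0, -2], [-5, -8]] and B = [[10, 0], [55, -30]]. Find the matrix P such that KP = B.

P = [[-3, 6], [-5, 0]]

K is on the left of P, so left-multiply by K⁻¹: P = K⁻¹B.
det K = -10; the adjugate gives K⁻¹ = [[4/5, -1/5], [-1/2, 0]].
P = K⁻¹B = [[4/5, -1/5], [-1/2, 0]] · [[10, 0], [55, -30]] = [[-3, 6], [-5, 0]].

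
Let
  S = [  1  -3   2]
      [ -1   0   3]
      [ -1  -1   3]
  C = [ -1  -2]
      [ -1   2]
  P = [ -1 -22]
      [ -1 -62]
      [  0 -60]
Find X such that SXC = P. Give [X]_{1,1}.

-1

X = S⁻¹PC⁻¹ (apply S⁻¹ on the left and C⁻¹ on the right).
S has determinant 5; S⁻¹ = [[3/5, 7/5, -9/5], [0, 1, -1], [1/5, 4/5, -3/5]].
det C = -4; the adjugate gives C⁻¹ = [[-1/2, -1/2], [-1/4, 1/4]].
S⁻¹P = [[-2, 8], [-1, -2], [-1, -18]].
X = (S⁻¹P)C⁻¹ = [[-1, 3], [1, 0], [5, -4]].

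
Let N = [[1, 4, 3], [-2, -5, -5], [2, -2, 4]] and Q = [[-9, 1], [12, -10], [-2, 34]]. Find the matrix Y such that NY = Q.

N is on the left of Y, so left-multiply by N⁻¹: Y = N⁻¹Q.
N has determinant 4; N⁻¹ = [[-15/2, -11/2, -5/4], [-1/2, -1/2, -1/4], [7/2, 5/2, 3/4]].
Y = N⁻¹Q = [[-15/2, -11/2, -5/4], [-1/2, -1/2, -1/4], [7/2, 5/2, 3/4]] · [[-9, 1], [12, -10], [-2, 34]] = [[4, 5], [-1, -4], [-3, 4]].

Y = [[4, 5], [-1, -4], [-3, 4]]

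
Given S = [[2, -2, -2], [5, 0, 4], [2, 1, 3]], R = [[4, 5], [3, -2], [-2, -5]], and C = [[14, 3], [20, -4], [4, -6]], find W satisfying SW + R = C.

SW = C − R = [[10, -2], [17, -2], [6, -1]].
Since S multiplies W on the left, W = S⁻¹(C − R).
det S = -4, so S⁻¹ = [[1, -1, 2], [7/4, -5/2, 9/2], [-5/4, 3/2, -5/2]].
W = S⁻¹(C − R) = [[5, -2], [2, -3], [-2, 2]].

W = [[5, -2], [2, -3], [-2, 2]]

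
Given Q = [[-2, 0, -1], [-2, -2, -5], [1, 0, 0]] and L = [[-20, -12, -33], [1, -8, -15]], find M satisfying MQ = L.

M = [[3, 6, -2], [-5, 4, -1]]

Q is on the right of M, so right-multiply by Q⁻¹: M = LQ⁻¹.
Q has determinant -2; Q⁻¹ = [[0, 0, 1], [5/2, -1/2, 4], [-1, 0, -2]].
M = LQ⁻¹ = [[-20, -12, -33], [1, -8, -15]] · [[0, 0, 1], [5/2, -1/2, 4], [-1, 0, -2]] = [[3, 6, -2], [-5, 4, -1]].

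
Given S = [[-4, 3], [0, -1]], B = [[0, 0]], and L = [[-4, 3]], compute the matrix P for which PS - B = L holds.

PS = L + B = [[-4, 3]].
S is on the right of P, so right-multiply by S⁻¹: P = (L + B)S⁻¹.
S has determinant 4; S⁻¹ = [[-1/4, -3/4], [0, -1]].
P = (L + B)S⁻¹ = [[1, 0]].

P = [[1, 0]]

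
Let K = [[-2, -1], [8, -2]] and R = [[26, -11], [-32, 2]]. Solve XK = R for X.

X = [[3, 4], [4, -3]]

Since K sits to the right of X, X = RK⁻¹.
K has determinant 12; K⁻¹ = [[-1/6, 1/12], [-2/3, -1/6]].
X = RK⁻¹ = [[26, -11], [-32, 2]] · [[-1/6, 1/12], [-2/3, -1/6]] = [[3, 4], [4, -3]].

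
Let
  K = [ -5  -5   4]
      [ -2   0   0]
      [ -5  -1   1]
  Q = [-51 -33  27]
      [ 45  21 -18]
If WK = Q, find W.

W = [[6, 3, 3], [-3, 0, -6]]

Since K sits to the right of W, W = QK⁻¹.
det K = -2, so K⁻¹ = [[0, -1/2, 0], [-1, -15/2, 4], [-1, -10, 5]].
W = QK⁻¹ = [[-51, -33, 27], [45, 21, -18]] · [[0, -1/2, 0], [-1, -15/2, 4], [-1, -10, 5]] = [[6, 3, 3], [-3, 0, -6]].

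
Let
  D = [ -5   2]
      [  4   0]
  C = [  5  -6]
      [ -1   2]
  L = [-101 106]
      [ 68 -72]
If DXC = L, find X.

X = [[4, 3], [-2, -2]]

Left-multiply by D⁻¹ and right-multiply by C⁻¹: X = D⁻¹LC⁻¹.
det D = -8, so D⁻¹ = [[0, 1/4], [1/2, 5/8]].
det C = 4; the adjugate gives C⁻¹ = [[1/2, 3/2], [1/4, 5/4]].
D⁻¹L = [[17, -18], [-8, 8]].
X = (D⁻¹L)C⁻¹ = [[4, 3], [-2, -2]].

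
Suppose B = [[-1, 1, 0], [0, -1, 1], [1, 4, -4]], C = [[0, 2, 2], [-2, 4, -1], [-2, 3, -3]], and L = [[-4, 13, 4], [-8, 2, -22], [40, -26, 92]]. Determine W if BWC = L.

Left-multiply by B⁻¹ and right-multiply by C⁻¹: W = B⁻¹LC⁻¹.
det B = 1; the adjugate gives B⁻¹ = [[0, 4, 1], [1, 4, 1], [1, 5, 1]].
C has determinant -4; C⁻¹ = [[9/4, -3, 5/2], [1, -1, 1], [-1/2, 1, -1]].
B⁻¹L = [[8, -18, 4], [4, -5, 8], [-4, -3, -14]].
W = (B⁻¹L)C⁻¹ = [[-2, -2, -2], [0, 1, -3], [-5, 1, 1]].

W = [[-2, -2, -2], [0, 1, -3], [-5, 1, 1]]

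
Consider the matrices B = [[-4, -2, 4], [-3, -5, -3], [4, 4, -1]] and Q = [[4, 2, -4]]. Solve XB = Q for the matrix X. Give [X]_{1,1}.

Since B sits to the right of X, X = QB⁻¹.
det B = -6, so B⁻¹ = [[-17/6, -7/3, -13/3], [5/2, 2, 4], [-4/3, -4/3, -7/3]].
X = QB⁻¹ = [[4, 2, -4]] · [[-17/6, -7/3, -13/3], [5/2, 2, 4], [-4/3, -4/3, -7/3]] = [[-1, 0, 0]].

-1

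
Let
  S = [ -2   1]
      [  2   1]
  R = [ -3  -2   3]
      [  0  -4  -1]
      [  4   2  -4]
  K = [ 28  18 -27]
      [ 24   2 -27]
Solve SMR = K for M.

Isolating M: multiply by S⁻¹ from the left and R⁻¹ from the right, so M = S⁻¹KR⁻¹.
S has determinant -4; S⁻¹ = [[-1/4, 1/4], [1/2, 1/2]].
det R = 2, so R⁻¹ = [[9, -1, 7], [-2, 0, -3/2], [8, -1, 6]].
S⁻¹K = [[-1, -4, 0], [26, 10, -27]].
M = (S⁻¹K)R⁻¹ = [[-1, 1, -1], [-2, 1, 5]].

M = [[-1, 1, -1], [-2, 1, 5]]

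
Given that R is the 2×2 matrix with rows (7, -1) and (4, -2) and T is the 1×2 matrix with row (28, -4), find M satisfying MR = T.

R is on the right of M, so right-multiply by R⁻¹: M = TR⁻¹.
det R = -10; the adjugate gives R⁻¹ = [[1/5, -1/10], [2/5, -7/10]].
M = TR⁻¹ = [[28, -4]] · [[1/5, -1/10], [2/5, -7/10]] = [[4, 0]].

M = [[4, 0]]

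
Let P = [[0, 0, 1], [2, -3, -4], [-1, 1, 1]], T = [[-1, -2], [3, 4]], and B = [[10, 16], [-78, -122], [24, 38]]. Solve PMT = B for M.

M = [[4, 0], [-1, 3], [-4, 2]]

Left-multiply by P⁻¹ and right-multiply by T⁻¹: M = P⁻¹BT⁻¹.
P has determinant -1; P⁻¹ = [[-1, -1, -3], [-2, -1, -2], [1, 0, 0]].
det T = 2; the adjugate gives T⁻¹ = [[2, 1], [-3/2, -1/2]].
P⁻¹B = [[-4, -8], [10, 14], [10, 16]].
M = (P⁻¹B)T⁻¹ = [[4, 0], [-1, 3], [-4, 2]].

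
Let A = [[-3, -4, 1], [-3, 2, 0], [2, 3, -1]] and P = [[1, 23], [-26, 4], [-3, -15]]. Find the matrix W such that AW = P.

W = [[6, -4], [-4, -4], [3, -5]]

Left-multiplying both sides by A⁻¹ gives W = A⁻¹P.
A has determinant 5; A⁻¹ = [[-2/5, -1/5, -2/5], [-3/5, 1/5, -3/5], [-13/5, 1/5, -18/5]].
W = A⁻¹P = [[-2/5, -1/5, -2/5], [-3/5, 1/5, -3/5], [-13/5, 1/5, -18/5]] · [[1, 23], [-26, 4], [-3, -15]] = [[6, -4], [-4, -4], [3, -5]].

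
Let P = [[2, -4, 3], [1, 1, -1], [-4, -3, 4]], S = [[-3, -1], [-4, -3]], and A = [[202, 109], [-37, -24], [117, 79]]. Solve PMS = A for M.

M = P⁻¹AS⁻¹ (apply P⁻¹ on the left and S⁻¹ on the right).
det P = 5, so P⁻¹ = [[1/5, 7/5, 1/5], [0, 4, 1], [1/5, 22/5, 6/5]].
det S = 5; the adjugate gives S⁻¹ = [[-3/5, 1/5], [4/5, -3/5]].
P⁻¹A = [[12, 4], [-31, -17], [18, 11]].
M = (P⁻¹A)S⁻¹ = [[-4, 0], [5, 4], [-2, -3]].

M = [[-4, 0], [5, 4], [-2, -3]]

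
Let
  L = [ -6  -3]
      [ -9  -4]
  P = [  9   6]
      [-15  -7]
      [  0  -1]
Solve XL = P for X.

X = [[-6, 3], [1, 1], [3, -2]]

Since L sits to the right of X, X = PL⁻¹.
L has determinant -3; L⁻¹ = [[4/3, -1], [-3, 2]].
X = PL⁻¹ = [[9, 6], [-15, -7], [0, -1]] · [[4/3, -1], [-3, 2]] = [[-6, 3], [1, 1], [3, -2]].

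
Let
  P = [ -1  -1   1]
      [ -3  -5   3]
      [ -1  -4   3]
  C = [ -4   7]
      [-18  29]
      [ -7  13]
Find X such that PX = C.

X = [[4, -6], [3, -4], [3, -3]]

Left-multiplying both sides by P⁻¹ gives X = P⁻¹C.
det P = 4; the adjugate gives P⁻¹ = [[-3/4, -1/4, 1/2], [3/2, -1/2, 0], [7/4, -3/4, 1/2]].
X = P⁻¹C = [[-3/4, -1/4, 1/2], [3/2, -1/2, 0], [7/4, -3/4, 1/2]] · [[-4, 7], [-18, 29], [-7, 13]] = [[4, -6], [3, -4], [3, -3]].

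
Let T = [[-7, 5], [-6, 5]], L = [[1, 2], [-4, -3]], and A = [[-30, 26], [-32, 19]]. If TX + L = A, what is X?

TX = A − L = [[-31, 24], [-28, 22]].
Left-multiplying both sides by T⁻¹ gives X = T⁻¹(A − L).
det T = -5; the adjugate gives T⁻¹ = [[-1, 1], [-6/5, 7/5]].
X = T⁻¹(A − L) = [[3, -2], [-2, 2]].

X = [[3, -2], [-2, 2]]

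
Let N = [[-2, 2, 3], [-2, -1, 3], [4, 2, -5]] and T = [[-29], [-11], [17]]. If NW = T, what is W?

Since N multiplies W on the left, W = N⁻¹T.
det N = 6, so N⁻¹ = [[-1/6, 8/3, 3/2], [1/3, -1/3, 0], [0, 2, 1]].
W = N⁻¹T = [[-1/6, 8/3, 3/2], [1/3, -1/3, 0], [0, 2, 1]] · [[-29], [-11], [17]] = [[1], [-6], [-5]].

W = [[1], [-6], [-5]]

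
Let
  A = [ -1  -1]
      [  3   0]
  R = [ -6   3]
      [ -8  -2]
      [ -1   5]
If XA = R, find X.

X = [[-3, -3], [2, -2], [-5, -2]]

Since A sits to the right of X, X = RA⁻¹.
A has determinant 3; A⁻¹ = [[0, 1/3], [-1, -1/3]].
X = RA⁻¹ = [[-6, 3], [-8, -2], [-1, 5]] · [[0, 1/3], [-1, -1/3]] = [[-3, -3], [2, -2], [-5, -2]].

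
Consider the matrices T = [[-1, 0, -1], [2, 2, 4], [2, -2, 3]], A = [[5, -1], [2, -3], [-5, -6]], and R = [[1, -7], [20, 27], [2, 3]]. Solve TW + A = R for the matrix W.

W = [[1, 1], [2, 4], [3, 5]]

TW = R − A = [[-4, -6], [18, 30], [7, 9]].
Since T multiplies W on the left, W = T⁻¹(R − A).
det T = -6, so T⁻¹ = [[-7/3, -1/3, -1/3], [-1/3, 1/6, -1/3], [4/3, 1/3, 1/3]].
W = T⁻¹(R − A) = [[1, 1], [2, 4], [3, 5]].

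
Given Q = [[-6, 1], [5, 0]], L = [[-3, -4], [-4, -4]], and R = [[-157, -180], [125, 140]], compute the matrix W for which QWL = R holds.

W = [[-3, -4], [5, -2]]

W = Q⁻¹RL⁻¹ (apply Q⁻¹ on the left and L⁻¹ on the right).
Q has determinant -5; Q⁻¹ = [[0, 1/5], [1, 6/5]].
det L = -4; the adjugate gives L⁻¹ = [[1, -1], [-1, 3/4]].
Q⁻¹R = [[25, 28], [-7, -12]].
W = (Q⁻¹R)L⁻¹ = [[-3, -4], [5, -2]].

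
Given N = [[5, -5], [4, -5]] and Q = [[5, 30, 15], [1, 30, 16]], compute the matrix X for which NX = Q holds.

Since N multiplies X on the left, X = N⁻¹Q.
N has determinant -5; N⁻¹ = [[1, -1], [4/5, -1]].
X = N⁻¹Q = [[1, -1], [4/5, -1]] · [[5, 30, 15], [1, 30, 16]] = [[4, 0, -1], [3, -6, -4]].

X = [[4, 0, -1], [3, -6, -4]]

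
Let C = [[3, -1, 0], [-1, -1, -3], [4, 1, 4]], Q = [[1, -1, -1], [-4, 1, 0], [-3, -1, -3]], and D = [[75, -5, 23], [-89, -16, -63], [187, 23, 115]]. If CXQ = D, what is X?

Left-multiply by C⁻¹ and right-multiply by Q⁻¹: X = C⁻¹DQ⁻¹.
det C = 5; the adjugate gives C⁻¹ = [[-1/5, 4/5, 3/5], [-8/5, 12/5, 9/5], [3/5, -7/5, -4/5]].
Q has determinant 2; Q⁻¹ = [[-3/2, -1, 1/2], [-6, -3, 2], [7/2, 2, -3/2]].
C⁻¹D = [[26, 2, 14], [3, 11, 19], [20, 1, 10]].
X = (C⁻¹D)Q⁻¹ = [[-2, -4, -4], [-4, 2, -5], [-1, -3, -3]].

X = [[-2, -4, -4], [-4, 2, -5], [-1, -3, -3]]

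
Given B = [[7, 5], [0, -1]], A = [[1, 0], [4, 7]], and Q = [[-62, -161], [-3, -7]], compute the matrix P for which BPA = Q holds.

Left-multiply by B⁻¹ and right-multiply by A⁻¹: P = B⁻¹QA⁻¹.
det B = -7; the adjugate gives B⁻¹ = [[1/7, 5/7], [0, -1]].
det A = 7, so A⁻¹ = [[1, 0], [-4/7, 1/7]].
B⁻¹Q = [[-11, -28], [3, 7]].
P = (B⁻¹Q)A⁻¹ = [[5, -4], [-1, 1]].

P = [[5, -4], [-1, 1]]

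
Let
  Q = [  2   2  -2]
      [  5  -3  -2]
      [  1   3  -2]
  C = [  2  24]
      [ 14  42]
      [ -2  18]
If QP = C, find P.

Q is on the left of P, so left-multiply by Q⁻¹: P = Q⁻¹C.
Q has determinant 4; Q⁻¹ = [[3, -1/2, -5/2], [2, -1/2, -3/2], [9/2, -1, -4]].
P = Q⁻¹C = [[3, -1/2, -5/2], [2, -1/2, -3/2], [9/2, -1, -4]] · [[2, 24], [14, 42], [-2, 18]] = [[4, 6], [0, 0], [3, -6]].

P = [[4, 6], [0, 0], [3, -6]]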